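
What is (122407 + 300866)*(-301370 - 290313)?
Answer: -250443438459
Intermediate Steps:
(122407 + 300866)*(-301370 - 290313) = 423273*(-591683) = -250443438459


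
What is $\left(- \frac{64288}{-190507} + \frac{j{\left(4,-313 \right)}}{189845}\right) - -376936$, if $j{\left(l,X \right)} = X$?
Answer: $\frac{13632581603291109}{36166801415} \approx 3.7694 \cdot 10^{5}$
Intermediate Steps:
$\left(- \frac{64288}{-190507} + \frac{j{\left(4,-313 \right)}}{189845}\right) - -376936 = \left(- \frac{64288}{-190507} - \frac{313}{189845}\right) - -376936 = \left(\left(-64288\right) \left(- \frac{1}{190507}\right) - \frac{313}{189845}\right) + 376936 = \left(\frac{64288}{190507} - \frac{313}{189845}\right) + 376936 = \frac{12145126669}{36166801415} + 376936 = \frac{13632581603291109}{36166801415}$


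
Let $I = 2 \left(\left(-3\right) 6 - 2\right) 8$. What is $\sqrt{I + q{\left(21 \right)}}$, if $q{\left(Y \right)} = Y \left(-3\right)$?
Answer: $i \sqrt{383} \approx 19.57 i$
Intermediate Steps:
$q{\left(Y \right)} = - 3 Y$
$I = -320$ ($I = 2 \left(-18 - 2\right) 8 = 2 \left(-20\right) 8 = \left(-40\right) 8 = -320$)
$\sqrt{I + q{\left(21 \right)}} = \sqrt{-320 - 63} = \sqrt{-383} = i \sqrt{383}$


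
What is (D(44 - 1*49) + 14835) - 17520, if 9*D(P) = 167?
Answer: -23998/9 ≈ -2666.4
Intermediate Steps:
D(P) = 167/9 (D(P) = (1/9)*167 = 167/9)
(D(44 - 1*49) + 14835) - 17520 = (167/9 + 14835) - 17520 = 133682/9 - 17520 = -23998/9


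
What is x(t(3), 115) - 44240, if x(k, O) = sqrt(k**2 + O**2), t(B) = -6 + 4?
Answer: -44240 + sqrt(13229) ≈ -44125.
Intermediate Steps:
t(B) = -2
x(k, O) = sqrt(O**2 + k**2)
x(t(3), 115) - 44240 = sqrt(115**2 + (-2)**2) - 44240 = sqrt(13225 + 4) - 44240 = sqrt(13229) - 44240 = -44240 + sqrt(13229)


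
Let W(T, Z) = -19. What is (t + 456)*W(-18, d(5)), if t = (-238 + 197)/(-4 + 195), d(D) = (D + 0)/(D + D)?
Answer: -1654045/191 ≈ -8659.9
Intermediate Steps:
d(D) = 1/2 (d(D) = D/((2*D)) = D*(1/(2*D)) = 1/2)
t = -41/191 ≈ -0.21466
(t + 456)*W(-18, d(5)) = (-41/191 + 456)*(-19) = (87055/191)*(-19) = -1654045/191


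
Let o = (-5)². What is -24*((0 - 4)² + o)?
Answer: -984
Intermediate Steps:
o = 25
-24*((0 - 4)² + o) = -24*((0 - 4)² + 25) = -24*((-4)² + 25) = -24*(16 + 25) = -24*41 = -984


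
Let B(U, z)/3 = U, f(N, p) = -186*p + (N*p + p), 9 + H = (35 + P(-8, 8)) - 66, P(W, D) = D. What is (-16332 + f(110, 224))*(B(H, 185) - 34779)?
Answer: 1155478500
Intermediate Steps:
H = -32 (H = -9 + ((35 + 8) - 66) = -9 + (43 - 66) = -9 - 23 = -32)
f(N, p) = -185*p + N*p (f(N, p) = -186*p + (p + N*p) = -185*p + N*p)
B(U, z) = 3*U
(-16332 + f(110, 224))*(B(H, 185) - 34779) = (-16332 + 224*(-185 + 110))*(3*(-32) - 34779) = (-16332 + 224*(-75))*(-96 - 34779) = (-16332 - 16800)*(-34875) = -33132*(-34875) = 1155478500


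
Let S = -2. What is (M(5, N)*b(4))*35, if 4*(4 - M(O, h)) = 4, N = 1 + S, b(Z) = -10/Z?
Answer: -525/2 ≈ -262.50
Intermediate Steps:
N = -1 (N = 1 - 2 = -1)
M(O, h) = 3 (M(O, h) = 4 - ¼*4 = 4 - 1 = 3)
(M(5, N)*b(4))*35 = (3*(-10/4))*35 = (3*(-10*¼))*35 = (3*(-5/2))*35 = -15/2*35 = -525/2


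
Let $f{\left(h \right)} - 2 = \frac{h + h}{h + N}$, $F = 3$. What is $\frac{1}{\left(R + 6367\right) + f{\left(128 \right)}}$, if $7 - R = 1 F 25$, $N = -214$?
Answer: $\frac{43}{270815} \approx 0.00015878$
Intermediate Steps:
$f{\left(h \right)} = 2 + \frac{2 h}{-214 + h}$ ($f{\left(h \right)} = 2 + \frac{h + h}{h - 214} = 2 + \frac{2 h}{-214 + h}$)
$R = -68$ ($R = 7 - 1 \cdot 3 \cdot 25 = 7 - 3 \cdot 25 = 7 - 75 = -68$)
$\frac{1}{\left(R + 6367\right) + f{\left(128 \right)}} = \frac{1}{\left(-68 + 6367\right) + \frac{4 \left(-107 + 128\right)}{-214 + 128}} = \frac{1}{6299 + 4 \frac{1}{-86} \cdot 21} = \frac{1}{6299 + 4 \left(- \frac{1}{86}\right) 21} = \frac{1}{6299 - \frac{42}{43}} = \frac{1}{\frac{270815}{43}} = \frac{43}{270815}$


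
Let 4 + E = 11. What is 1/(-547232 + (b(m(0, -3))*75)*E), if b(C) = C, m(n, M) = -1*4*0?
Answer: -1/547232 ≈ -1.8274e-6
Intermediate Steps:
m(n, M) = 0 (m(n, M) = -4*0 = 0)
E = 7 (E = -4 + 11 = 7)
1/(-547232 + (b(m(0, -3))*75)*E) = 1/(-547232 + (0*75)*7) = 1/(-547232 + 0*7) = 1/(-547232 + 0) = 1/(-547232) = -1/547232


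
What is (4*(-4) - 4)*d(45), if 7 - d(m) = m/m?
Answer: -120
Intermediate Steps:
d(m) = 6 (d(m) = 7 - m/m = 7 - 1*1 = 7 - 1 = 6)
(4*(-4) - 4)*d(45) = (4*(-4) - 4)*6 = (-16 - 4)*6 = -20*6 = -120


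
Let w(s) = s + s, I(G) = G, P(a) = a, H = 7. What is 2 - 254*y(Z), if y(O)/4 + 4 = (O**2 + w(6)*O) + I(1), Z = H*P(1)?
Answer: -132078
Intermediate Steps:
w(s) = 2*s
Z = 7 (Z = 7*1 = 7)
y(O) = -12 + 4*O**2 + 48*O (y(O) = -16 + 4*((O**2 + (2*6)*O) + 1) = -16 + 4*((O**2 + 12*O) + 1) = -16 + 4*(1 + O**2 + 12*O) = -16 + (4 + 4*O**2 + 48*O) = -12 + 4*O**2 + 48*O)
2 - 254*y(Z) = 2 - 254*(-12 + 4*7**2 + 48*7) = 2 - 254*(-12 + 4*49 + 336) = 2 - 254*(-12 + 196 + 336) = 2 - 254*520 = 2 - 132080 = -132078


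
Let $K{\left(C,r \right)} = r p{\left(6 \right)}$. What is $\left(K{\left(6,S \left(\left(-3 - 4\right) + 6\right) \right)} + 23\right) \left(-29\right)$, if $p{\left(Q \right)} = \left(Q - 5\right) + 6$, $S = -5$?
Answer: $-1682$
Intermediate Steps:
$p{\left(Q \right)} = 1 + Q$ ($p{\left(Q \right)} = \left(-5 + Q\right) + 6 = 1 + Q$)
$K{\left(C,r \right)} = 7 r$ ($K{\left(C,r \right)} = r \left(1 + 6\right) = r 7 = 7 r$)
$\left(K{\left(6,S \left(\left(-3 - 4\right) + 6\right) \right)} + 23\right) \left(-29\right) = \left(7 \left(- 5 \left(\left(-3 - 4\right) + 6\right)\right) + 23\right) \left(-29\right) = \left(7 \left(- 5 \left(-7 + 6\right)\right) + 23\right) \left(-29\right) = \left(7 \left(\left(-5\right) \left(-1\right)\right) + 23\right) \left(-29\right) = \left(7 \cdot 5 + 23\right) \left(-29\right) = \left(35 + 23\right) \left(-29\right) = 58 \left(-29\right) = -1682$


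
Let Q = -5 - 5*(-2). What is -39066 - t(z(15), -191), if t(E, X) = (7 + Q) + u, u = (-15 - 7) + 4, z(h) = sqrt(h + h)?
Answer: -39060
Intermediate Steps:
Q = 5 (Q = -5 + 10 = 5)
z(h) = sqrt(2)*sqrt(h) (z(h) = sqrt(2*h) = sqrt(2)*sqrt(h))
u = -18 (u = -22 + 4 = -18)
t(E, X) = -6 (t(E, X) = (7 + 5) - 18 = 12 - 18 = -6)
-39066 - t(z(15), -191) = -39066 - 1*(-6) = -39066 + 6 = -39060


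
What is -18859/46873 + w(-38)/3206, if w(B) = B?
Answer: -31121564/75137419 ≈ -0.41420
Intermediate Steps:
-18859/46873 + w(-38)/3206 = -18859/46873 - 38/3206 = -18859*1/46873 - 38*1/3206 = -18859/46873 - 19/1603 = -31121564/75137419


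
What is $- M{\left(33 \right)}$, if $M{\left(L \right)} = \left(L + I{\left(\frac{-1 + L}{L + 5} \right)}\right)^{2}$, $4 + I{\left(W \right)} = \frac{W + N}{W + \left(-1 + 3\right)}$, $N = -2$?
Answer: $- \frac{595984}{729} \approx -817.54$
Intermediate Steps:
$I{\left(W \right)} = -4 + \frac{-2 + W}{2 + W}$ ($I{\left(W \right)} = -4 + \frac{W - 2}{W + \left(-1 + 3\right)} = -4 + \frac{-2 + W}{W + 2} = -4 + \frac{-2 + W}{2 + W}$)
$M{\left(L \right)} = \left(L + \frac{-10 - \frac{3 \left(-1 + L\right)}{5 + L}}{2 + \frac{-1 + L}{5 + L}}\right)^{2}$ ($M{\left(L \right)} = \left(L + \frac{-10 - 3 \frac{-1 + L}{L + 5}}{2 + \frac{-1 + L}{L + 5}}\right)^{2} = \left(L + \frac{-10 - 3 \frac{-1 + L}{5 + L}}{2 + \frac{-1 + L}{5 + L}}\right)^{2} = \left(L + \frac{-10 - \frac{3 \left(-1 + L\right)}{5 + L}}{2 + \frac{-1 + L}{5 + L}}\right)^{2}$)
$- M{\left(33 \right)} = - \frac{\left(-47 - 132 + 3 \cdot 33^{2}\right)^{2}}{9 \left(3 + 33\right)^{2}} = - \frac{\left(-47 - 132 + 3 \cdot 1089\right)^{2}}{9 \cdot 1296} = - \frac{\left(-47 - 132 + 3267\right)^{2}}{9 \cdot 1296} = - \frac{3088^{2}}{9 \cdot 1296} = - \frac{9535744}{9 \cdot 1296} = \left(-1\right) \frac{595984}{729} = - \frac{595984}{729}$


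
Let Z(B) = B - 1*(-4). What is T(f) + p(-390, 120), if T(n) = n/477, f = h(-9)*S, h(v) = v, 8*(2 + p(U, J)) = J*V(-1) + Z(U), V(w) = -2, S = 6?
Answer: -17037/212 ≈ -80.363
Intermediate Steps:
Z(B) = 4 + B (Z(B) = B + 4 = 4 + B)
p(U, J) = -3/2 - J/4 + U/8 (p(U, J) = -2 + (J*(-2) + (4 + U))/8 = -2 + (-2*J + (4 + U))/8 = -2 + (4 + U - 2*J)/8 = -2 + (1/2 - J/4 + U/8) = -3/2 - J/4 + U/8)
f = -54 (f = -9*6 = -54)
T(n) = n/477 (T(n) = n*(1/477) = n/477)
T(f) + p(-390, 120) = (1/477)*(-54) + (-3/2 - 1/4*120 + (1/8)*(-390)) = -6/53 + (-3/2 - 30 - 195/4) = -6/53 - 321/4 = -17037/212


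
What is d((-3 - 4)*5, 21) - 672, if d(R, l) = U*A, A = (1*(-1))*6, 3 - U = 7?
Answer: -648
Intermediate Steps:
U = -4 (U = 3 - 1*7 = 3 - 7 = -4)
A = -6 (A = -1*6 = -6)
d(R, l) = 24 (d(R, l) = -4*(-6) = 24)
d((-3 - 4)*5, 21) - 672 = 24 - 672 = -648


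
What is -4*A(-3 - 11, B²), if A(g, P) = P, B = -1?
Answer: -4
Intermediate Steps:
-4*A(-3 - 11, B²) = -4*(-1)² = -4*1 = -4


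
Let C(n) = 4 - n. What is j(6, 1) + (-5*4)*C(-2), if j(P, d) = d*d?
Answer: -119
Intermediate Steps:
j(P, d) = d²
j(6, 1) + (-5*4)*C(-2) = 1² + (-5*4)*(4 - 1*(-2)) = 1 - 20*(4 + 2) = 1 - 20*6 = 1 - 120 = -119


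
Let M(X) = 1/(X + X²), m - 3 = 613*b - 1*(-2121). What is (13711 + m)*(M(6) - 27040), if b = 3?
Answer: -10035995323/21 ≈ -4.7790e+8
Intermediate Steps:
m = 3963 (m = 3 + (613*3 - 1*(-2121)) = 3 + (1839 + 2121) = 3 + 3960 = 3963)
(13711 + m)*(M(6) - 27040) = (13711 + 3963)*(1/(6*(1 + 6)) - 27040) = 17674*((⅙)/7 - 27040) = 17674*((⅙)*(⅐) - 27040) = 17674*(1/42 - 27040) = 17674*(-1135679/42) = -10035995323/21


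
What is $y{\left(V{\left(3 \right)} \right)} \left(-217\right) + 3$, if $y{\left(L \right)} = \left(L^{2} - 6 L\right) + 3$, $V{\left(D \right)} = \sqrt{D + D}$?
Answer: $-1950 + 1302 \sqrt{6} \approx 1239.2$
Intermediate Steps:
$V{\left(D \right)} = \sqrt{2} \sqrt{D}$ ($V{\left(D \right)} = \sqrt{2 D} = \sqrt{2} \sqrt{D}$)
$y{\left(L \right)} = 3 + L^{2} - 6 L$
$y{\left(V{\left(3 \right)} \right)} \left(-217\right) + 3 = \left(3 + \left(\sqrt{2} \sqrt{3}\right)^{2} - 6 \sqrt{2} \sqrt{3}\right) \left(-217\right) + 3 = \left(3 + \left(\sqrt{6}\right)^{2} - 6 \sqrt{6}\right) \left(-217\right) + 3 = \left(3 + 6 - 6 \sqrt{6}\right) \left(-217\right) + 3 = \left(9 - 6 \sqrt{6}\right) \left(-217\right) + 3 = \left(-1953 + 1302 \sqrt{6}\right) + 3 = -1950 + 1302 \sqrt{6}$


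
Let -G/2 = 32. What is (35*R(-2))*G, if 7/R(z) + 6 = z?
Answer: 1960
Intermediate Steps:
G = -64 (G = -2*32 = -64)
R(z) = 7/(-6 + z)
(35*R(-2))*G = (35*(7/(-6 - 2)))*(-64) = (35*(7/(-8)))*(-64) = (35*(7*(-⅛)))*(-64) = (35*(-7/8))*(-64) = -245/8*(-64) = 1960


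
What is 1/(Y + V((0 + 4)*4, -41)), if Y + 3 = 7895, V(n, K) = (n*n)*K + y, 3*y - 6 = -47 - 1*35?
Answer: -3/7888 ≈ -0.00038032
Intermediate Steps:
y = -76/3 (y = 2 + (-47 - 1*35)/3 = 2 + (-47 - 35)/3 = 2 + (⅓)*(-82) = 2 - 82/3 = -76/3 ≈ -25.333)
V(n, K) = -76/3 + K*n² (V(n, K) = (n*n)*K - 76/3 = n²*K - 76/3 = K*n² - 76/3 = -76/3 + K*n²)
Y = 7892 (Y = -3 + 7895 = 7892)
1/(Y + V((0 + 4)*4, -41)) = 1/(7892 + (-76/3 - 41*16*(0 + 4)²)) = 1/(7892 + (-76/3 - 41*(4*4)²)) = 1/(7892 + (-76/3 - 41*16²)) = 1/(7892 + (-76/3 - 41*256)) = 1/(7892 + (-76/3 - 10496)) = 1/(7892 - 31564/3) = 1/(-7888/3) = -3/7888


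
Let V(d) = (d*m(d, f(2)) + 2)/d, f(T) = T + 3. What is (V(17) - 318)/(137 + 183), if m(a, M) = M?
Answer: -5319/5440 ≈ -0.97776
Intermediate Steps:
f(T) = 3 + T
V(d) = (2 + 5*d)/d (V(d) = (d*(3 + 2) + 2)/d = (d*5 + 2)/d = (5*d + 2)/d = (2 + 5*d)/d)
(V(17) - 318)/(137 + 183) = ((5 + 2/17) - 318)/(137 + 183) = ((5 + 2*(1/17)) - 318)/320 = ((5 + 2/17) - 318)*(1/320) = (87/17 - 318)*(1/320) = -5319/17*1/320 = -5319/5440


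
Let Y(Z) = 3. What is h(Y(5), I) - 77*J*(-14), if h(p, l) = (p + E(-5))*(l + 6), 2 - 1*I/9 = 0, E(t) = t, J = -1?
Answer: -1126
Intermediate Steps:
I = 18 (I = 18 - 9*0 = 18 + 0 = 18)
h(p, l) = (-5 + p)*(6 + l) (h(p, l) = (p - 5)*(l + 6) = (-5 + p)*(6 + l))
h(Y(5), I) - 77*J*(-14) = (-30 - 5*18 + 6*3 + 18*3) - (-77)*(-14) = (-30 - 90 + 18 + 54) - 77*14 = -48 - 1078 = -1126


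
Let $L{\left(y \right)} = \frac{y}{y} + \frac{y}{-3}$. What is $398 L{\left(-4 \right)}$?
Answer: $\frac{2786}{3} \approx 928.67$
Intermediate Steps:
$L{\left(y \right)} = 1 - \frac{y}{3}$ ($L{\left(y \right)} = 1 + y \left(- \frac{1}{3}\right) = 1 - \frac{y}{3}$)
$398 L{\left(-4 \right)} = 398 \left(1 - - \frac{4}{3}\right) = 398 \left(1 + \frac{4}{3}\right) = 398 \cdot \frac{7}{3} = \frac{2786}{3}$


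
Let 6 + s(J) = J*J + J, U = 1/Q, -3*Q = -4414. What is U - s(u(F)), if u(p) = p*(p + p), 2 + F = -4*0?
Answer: -291321/4414 ≈ -65.999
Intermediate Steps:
Q = 4414/3 (Q = -⅓*(-4414) = 4414/3 ≈ 1471.3)
F = -2 (F = -2 - 4*0 = -2 + 0 = -2)
U = 3/4414 (U = 1/(4414/3) = 3/4414 ≈ 0.00067966)
u(p) = 2*p² (u(p) = p*(2*p) = 2*p²)
s(J) = -6 + J + J² (s(J) = -6 + (J*J + J) = -6 + (J² + J) = -6 + (J + J²) = -6 + J + J²)
U - s(u(F)) = 3/4414 - (-6 + 2*(-2)² + (2*(-2)²)²) = 3/4414 - (-6 + 2*4 + (2*4)²) = 3/4414 - (-6 + 8 + 8²) = 3/4414 - (-6 + 8 + 64) = 3/4414 - 1*66 = 3/4414 - 66 = -291321/4414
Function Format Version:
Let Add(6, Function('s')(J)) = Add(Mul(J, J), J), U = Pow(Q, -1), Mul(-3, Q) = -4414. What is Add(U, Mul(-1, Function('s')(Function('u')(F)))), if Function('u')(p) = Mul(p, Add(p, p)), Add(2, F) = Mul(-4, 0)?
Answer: Rational(-291321, 4414) ≈ -65.999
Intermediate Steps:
Q = Rational(4414, 3) (Q = Mul(Rational(-1, 3), -4414) = Rational(4414, 3) ≈ 1471.3)
F = -2 (F = Add(-2, Mul(-4, 0)) = Add(-2, 0) = -2)
U = Rational(3, 4414) (U = Pow(Rational(4414, 3), -1) = Rational(3, 4414) ≈ 0.00067966)
Function('u')(p) = Mul(2, Pow(p, 2)) (Function('u')(p) = Mul(p, Mul(2, p)) = Mul(2, Pow(p, 2)))
Function('s')(J) = Add(-6, J, Pow(J, 2)) (Function('s')(J) = Add(-6, Add(Mul(J, J), J)) = Add(-6, Add(Pow(J, 2), J)) = Add(-6, Add(J, Pow(J, 2))) = Add(-6, J, Pow(J, 2)))
Add(U, Mul(-1, Function('s')(Function('u')(F)))) = Add(Rational(3, 4414), Mul(-1, Add(-6, Mul(2, Pow(-2, 2)), Pow(Mul(2, Pow(-2, 2)), 2)))) = Add(Rational(3, 4414), Mul(-1, Add(-6, Mul(2, 4), Pow(Mul(2, 4), 2)))) = Add(Rational(3, 4414), Mul(-1, Add(-6, 8, Pow(8, 2)))) = Add(Rational(3, 4414), Mul(-1, Add(-6, 8, 64))) = Add(Rational(3, 4414), Mul(-1, 66)) = Add(Rational(3, 4414), -66) = Rational(-291321, 4414)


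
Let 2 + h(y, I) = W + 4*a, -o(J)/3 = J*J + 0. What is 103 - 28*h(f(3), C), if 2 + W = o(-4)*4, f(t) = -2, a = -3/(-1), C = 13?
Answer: 5255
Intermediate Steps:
a = 3 (a = -3*(-1) = 3)
o(J) = -3*J² (o(J) = -3*(J*J + 0) = -3*(J² + 0) = -3*J²)
W = -194 (W = -2 - 3*(-4)²*4 = -2 - 3*16*4 = -2 - 48*4 = -2 - 192 = -194)
h(y, I) = -184 (h(y, I) = -2 + (-194 + 4*3) = -2 + (-194 + 12) = -2 - 182 = -184)
103 - 28*h(f(3), C) = 103 - 28*(-184) = 103 + 5152 = 5255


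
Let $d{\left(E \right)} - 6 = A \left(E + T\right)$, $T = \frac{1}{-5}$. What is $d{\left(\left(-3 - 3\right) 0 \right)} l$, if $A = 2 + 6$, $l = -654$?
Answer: $- \frac{14388}{5} \approx -2877.6$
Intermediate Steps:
$A = 8$
$T = - \frac{1}{5} \approx -0.2$
$d{\left(E \right)} = \frac{22}{5} + 8 E$ ($d{\left(E \right)} = 6 + 8 \left(E - \frac{1}{5}\right) = 6 + 8 \left(- \frac{1}{5} + E\right) = 6 + \left(- \frac{8}{5} + 8 E\right) = \frac{22}{5} + 8 E$)
$d{\left(\left(-3 - 3\right) 0 \right)} l = \left(\frac{22}{5} + 8 \left(-3 - 3\right) 0\right) \left(-654\right) = \left(\frac{22}{5} + 8 \left(\left(-6\right) 0\right)\right) \left(-654\right) = \left(\frac{22}{5} + 8 \cdot 0\right) \left(-654\right) = \left(\frac{22}{5} + 0\right) \left(-654\right) = \frac{22}{5} \left(-654\right) = - \frac{14388}{5}$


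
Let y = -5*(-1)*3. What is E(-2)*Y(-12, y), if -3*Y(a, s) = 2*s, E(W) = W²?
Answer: -40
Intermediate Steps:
y = 15 (y = 5*3 = 15)
Y(a, s) = -2*s/3
E(-2)*Y(-12, y) = (-2)²*(-⅔*15) = 4*(-10) = -40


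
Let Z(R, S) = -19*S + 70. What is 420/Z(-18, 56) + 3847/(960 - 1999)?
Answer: -304307/73769 ≈ -4.1251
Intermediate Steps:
Z(R, S) = 70 - 19*S
420/Z(-18, 56) + 3847/(960 - 1999) = 420/(70 - 19*56) + 3847/(960 - 1999) = 420/(70 - 1064) + 3847/(-1039) = 420/(-994) + 3847*(-1/1039) = 420*(-1/994) - 3847/1039 = -30/71 - 3847/1039 = -304307/73769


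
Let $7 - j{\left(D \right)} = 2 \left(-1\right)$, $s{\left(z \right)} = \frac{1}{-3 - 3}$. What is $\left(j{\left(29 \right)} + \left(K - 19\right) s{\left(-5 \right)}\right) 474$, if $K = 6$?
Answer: $5293$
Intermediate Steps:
$s{\left(z \right)} = - \frac{1}{6}$ ($s{\left(z \right)} = \frac{1}{-6} = - \frac{1}{6}$)
$j{\left(D \right)} = 9$ ($j{\left(D \right)} = 7 - 2 \left(-1\right) = 7 - -2 = 7 + 2 = 9$)
$\left(j{\left(29 \right)} + \left(K - 19\right) s{\left(-5 \right)}\right) 474 = \left(9 + \left(6 - 19\right) \left(- \frac{1}{6}\right)\right) 474 = \left(9 - - \frac{13}{6}\right) 474 = \left(9 + \frac{13}{6}\right) 474 = \frac{67}{6} \cdot 474 = 5293$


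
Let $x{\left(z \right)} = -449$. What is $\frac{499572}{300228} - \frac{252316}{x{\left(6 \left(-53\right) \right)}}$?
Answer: $\frac{6331386323}{11233531} \approx 563.62$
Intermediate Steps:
$\frac{499572}{300228} - \frac{252316}{x{\left(6 \left(-53\right) \right)}} = \frac{499572}{300228} - \frac{252316}{-449} = 499572 \cdot \frac{1}{300228} - - \frac{252316}{449} = \frac{41631}{25019} + \frac{252316}{449} = \frac{6331386323}{11233531}$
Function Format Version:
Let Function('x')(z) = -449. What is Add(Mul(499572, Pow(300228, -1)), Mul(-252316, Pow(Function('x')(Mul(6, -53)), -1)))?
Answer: Rational(6331386323, 11233531) ≈ 563.62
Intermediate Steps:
Add(Mul(499572, Pow(300228, -1)), Mul(-252316, Pow(Function('x')(Mul(6, -53)), -1))) = Add(Mul(499572, Pow(300228, -1)), Mul(-252316, Pow(-449, -1))) = Add(Mul(499572, Rational(1, 300228)), Mul(-252316, Rational(-1, 449))) = Add(Rational(41631, 25019), Rational(252316, 449)) = Rational(6331386323, 11233531)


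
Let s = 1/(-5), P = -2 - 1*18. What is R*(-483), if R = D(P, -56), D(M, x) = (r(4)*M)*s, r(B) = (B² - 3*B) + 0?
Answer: -7728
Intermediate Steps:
r(B) = B² - 3*B
P = -20 (P = -2 - 18 = -20)
s = -⅕ (s = 1*(-⅕) = -⅕ ≈ -0.20000)
D(M, x) = -4*M/5 (D(M, x) = ((4*(-3 + 4))*M)*(-⅕) = ((4*1)*M)*(-⅕) = (4*M)*(-⅕) = -4*M/5)
R = 16 (R = -⅘*(-20) = 16)
R*(-483) = 16*(-483) = -7728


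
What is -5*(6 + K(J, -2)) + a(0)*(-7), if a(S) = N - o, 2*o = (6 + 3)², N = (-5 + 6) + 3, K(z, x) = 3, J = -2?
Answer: 421/2 ≈ 210.50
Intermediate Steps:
N = 4 (N = 1 + 3 = 4)
o = 81/2 (o = (6 + 3)²/2 = (½)*9² = (½)*81 = 81/2 ≈ 40.500)
a(S) = -73/2 (a(S) = 4 - 1*81/2 = 4 - 81/2 = -73/2)
-5*(6 + K(J, -2)) + a(0)*(-7) = -5*(6 + 3) - 73/2*(-7) = -5*9 + 511/2 = -45 + 511/2 = 421/2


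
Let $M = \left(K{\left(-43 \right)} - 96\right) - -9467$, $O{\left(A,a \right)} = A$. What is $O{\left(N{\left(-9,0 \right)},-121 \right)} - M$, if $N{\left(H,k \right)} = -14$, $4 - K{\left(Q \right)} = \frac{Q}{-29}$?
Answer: $- \frac{272238}{29} \approx -9387.5$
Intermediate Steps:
$K{\left(Q \right)} = 4 + \frac{Q}{29}$ ($K{\left(Q \right)} = 4 - \frac{Q}{-29} = 4 - Q \left(- \frac{1}{29}\right) = 4 - - \frac{Q}{29} = 4 + \frac{Q}{29}$)
$M = \frac{271832}{29}$ ($M = \left(\left(4 + \frac{1}{29} \left(-43\right)\right) - 96\right) - -9467 = \left(\left(4 - \frac{43}{29}\right) - 96\right) + 9467 = \left(\frac{73}{29} - 96\right) + 9467 = - \frac{2711}{29} + 9467 = \frac{271832}{29} \approx 9373.5$)
$O{\left(N{\left(-9,0 \right)},-121 \right)} - M = -14 - \frac{271832}{29} = - \frac{272238}{29}$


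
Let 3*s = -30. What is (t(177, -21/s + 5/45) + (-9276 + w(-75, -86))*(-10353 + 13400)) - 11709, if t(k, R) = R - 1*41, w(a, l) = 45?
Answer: -2532474431/90 ≈ -2.8139e+7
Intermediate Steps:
s = -10 (s = (⅓)*(-30) = -10)
t(k, R) = -41 + R (t(k, R) = R - 41 = -41 + R)
(t(177, -21/s + 5/45) + (-9276 + w(-75, -86))*(-10353 + 13400)) - 11709 = ((-41 + (-21/(-10) + 5/45)) + (-9276 + 45)*(-10353 + 13400)) - 11709 = ((-41 + (-21*(-⅒) + 5*(1/45))) - 9231*3047) - 11709 = ((-41 + (21/10 + ⅑)) - 28126857) - 11709 = ((-41 + 199/90) - 28126857) - 11709 = (-3491/90 - 28126857) - 11709 = -2531420621/90 - 11709 = -2532474431/90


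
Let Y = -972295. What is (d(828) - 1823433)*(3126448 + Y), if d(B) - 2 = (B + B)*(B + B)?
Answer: 1979461962465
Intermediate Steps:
d(B) = 2 + 4*B² (d(B) = 2 + (B + B)*(B + B) = 2 + (2*B)*(2*B) = 2 + 4*B²)
(d(828) - 1823433)*(3126448 + Y) = ((2 + 4*828²) - 1823433)*(3126448 - 972295) = ((2 + 4*685584) - 1823433)*2154153 = ((2 + 2742336) - 1823433)*2154153 = (2742338 - 1823433)*2154153 = 918905*2154153 = 1979461962465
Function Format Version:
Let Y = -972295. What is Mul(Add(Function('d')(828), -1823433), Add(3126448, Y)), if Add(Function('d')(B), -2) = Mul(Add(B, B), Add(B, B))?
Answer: 1979461962465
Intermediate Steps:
Function('d')(B) = Add(2, Mul(4, Pow(B, 2))) (Function('d')(B) = Add(2, Mul(Add(B, B), Add(B, B))) = Add(2, Mul(Mul(2, B), Mul(2, B))) = Add(2, Mul(4, Pow(B, 2))))
Mul(Add(Function('d')(828), -1823433), Add(3126448, Y)) = Mul(Add(Add(2, Mul(4, Pow(828, 2))), -1823433), Add(3126448, -972295)) = Mul(Add(Add(2, Mul(4, 685584)), -1823433), 2154153) = Mul(Add(Add(2, 2742336), -1823433), 2154153) = Mul(Add(2742338, -1823433), 2154153) = Mul(918905, 2154153) = 1979461962465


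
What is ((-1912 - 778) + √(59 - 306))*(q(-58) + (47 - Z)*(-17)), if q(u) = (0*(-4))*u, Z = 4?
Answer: 1966390 - 731*I*√247 ≈ 1.9664e+6 - 11489.0*I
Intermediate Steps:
q(u) = 0 (q(u) = 0*u = 0)
((-1912 - 778) + √(59 - 306))*(q(-58) + (47 - Z)*(-17)) = ((-1912 - 778) + √(59 - 306))*(0 + (47 - 1*4)*(-17)) = (-2690 + √(-247))*(0 + (47 - 4)*(-17)) = (-2690 + I*√247)*(0 + 43*(-17)) = (-2690 + I*√247)*(0 - 731) = (-2690 + I*√247)*(-731) = 1966390 - 731*I*√247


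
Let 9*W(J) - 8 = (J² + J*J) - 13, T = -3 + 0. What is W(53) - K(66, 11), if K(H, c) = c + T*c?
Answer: 1937/3 ≈ 645.67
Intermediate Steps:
T = -3
W(J) = -5/9 + 2*J²/9 (W(J) = 8/9 + ((J² + J*J) - 13)/9 = 8/9 + ((J² + J²) - 13)/9 = 8/9 + (2*J² - 13)/9 = 8/9 + (-13 + 2*J²)/9 = 8/9 + (-13/9 + 2*J²/9) = -5/9 + 2*J²/9)
K(H, c) = -2*c (K(H, c) = c - 3*c = -2*c)
W(53) - K(66, 11) = (-5/9 + (2/9)*53²) - (-2)*11 = (-5/9 + (2/9)*2809) - 1*(-22) = (-5/9 + 5618/9) + 22 = 1871/3 + 22 = 1937/3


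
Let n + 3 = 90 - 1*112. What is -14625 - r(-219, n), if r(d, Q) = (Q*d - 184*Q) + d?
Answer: -24481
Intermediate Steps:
n = -25 (n = -3 + (90 - 1*112) = -3 + (90 - 112) = -3 - 22 = -25)
r(d, Q) = d - 184*Q + Q*d (r(d, Q) = (-184*Q + Q*d) + d = d - 184*Q + Q*d)
-14625 - r(-219, n) = -14625 - (-219 - 184*(-25) - 25*(-219)) = -14625 - (-219 + 4600 + 5475) = -14625 - 1*9856 = -14625 - 9856 = -24481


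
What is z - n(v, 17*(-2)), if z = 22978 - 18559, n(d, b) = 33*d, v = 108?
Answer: 855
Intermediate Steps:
z = 4419
z - n(v, 17*(-2)) = 4419 - 33*108 = 4419 - 1*3564 = 4419 - 3564 = 855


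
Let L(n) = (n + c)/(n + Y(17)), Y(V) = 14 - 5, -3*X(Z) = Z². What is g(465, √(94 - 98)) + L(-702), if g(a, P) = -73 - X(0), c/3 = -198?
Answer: -5477/77 ≈ -71.130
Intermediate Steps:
c = -594 (c = 3*(-198) = -594)
X(Z) = -Z²/3
Y(V) = 9
g(a, P) = -73 (g(a, P) = -73 - (-1)*0²/3 = -73 - (-1)*0/3 = -73 - 1*0 = -73 + 0 = -73)
L(n) = (-594 + n)/(9 + n) (L(n) = (n - 594)/(n + 9) = (-594 + n)/(9 + n))
g(465, √(94 - 98)) + L(-702) = -73 + (-594 - 702)/(9 - 702) = -73 - 1296/(-693) = -73 - 1/693*(-1296) = -73 + 144/77 = -5477/77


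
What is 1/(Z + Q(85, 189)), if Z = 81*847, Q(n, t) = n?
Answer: 1/68692 ≈ 1.4558e-5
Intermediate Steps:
Z = 68607
1/(Z + Q(85, 189)) = 1/(68607 + 85) = 1/68692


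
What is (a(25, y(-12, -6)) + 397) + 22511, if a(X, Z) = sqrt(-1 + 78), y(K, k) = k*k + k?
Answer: 22908 + sqrt(77) ≈ 22917.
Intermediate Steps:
y(K, k) = k + k**2 (y(K, k) = k**2 + k = k + k**2)
a(X, Z) = sqrt(77)
(a(25, y(-12, -6)) + 397) + 22511 = (sqrt(77) + 397) + 22511 = (397 + sqrt(77)) + 22511 = 22908 + sqrt(77)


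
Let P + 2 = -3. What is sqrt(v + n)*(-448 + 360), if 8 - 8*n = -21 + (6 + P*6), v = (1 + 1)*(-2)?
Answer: -22*sqrt(42) ≈ -142.58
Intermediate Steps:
P = -5 (P = -2 - 3 = -5)
v = -4 (v = 2*(-2) = -4)
n = 53/8 (n = 1 - (-21 + (6 - 5*6))/8 = 1 - (-21 + (6 - 30))/8 = 1 - (-21 - 24)/8 = 1 - 1/8*(-45) = 1 + 45/8 = 53/8 ≈ 6.6250)
sqrt(v + n)*(-448 + 360) = sqrt(-4 + 53/8)*(-448 + 360) = sqrt(21/8)*(-88) = (sqrt(42)/4)*(-88) = -22*sqrt(42)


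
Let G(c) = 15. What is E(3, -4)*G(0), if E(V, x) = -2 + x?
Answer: -90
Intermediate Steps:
E(3, -4)*G(0) = (-2 - 4)*15 = -6*15 = -90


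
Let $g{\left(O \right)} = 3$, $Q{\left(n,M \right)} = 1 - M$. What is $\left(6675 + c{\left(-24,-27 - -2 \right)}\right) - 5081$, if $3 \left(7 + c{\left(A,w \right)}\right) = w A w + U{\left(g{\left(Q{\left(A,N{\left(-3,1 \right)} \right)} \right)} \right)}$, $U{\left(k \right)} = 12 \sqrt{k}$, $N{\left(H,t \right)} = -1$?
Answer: $-3413 + 4 \sqrt{3} \approx -3406.1$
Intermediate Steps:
$c{\left(A,w \right)} = -7 + 4 \sqrt{3} + \frac{A w^{2}}{3}$ ($c{\left(A,w \right)} = -7 + \frac{w A w + 12 \sqrt{3}}{3} = -7 + \frac{A w w + 12 \sqrt{3}}{3} = -7 + \frac{A w^{2} + 12 \sqrt{3}}{3} = -7 + \frac{12 \sqrt{3} + A w^{2}}{3} = -7 + \left(4 \sqrt{3} + \frac{A w^{2}}{3}\right) = -7 + 4 \sqrt{3} + \frac{A w^{2}}{3}$)
$\left(6675 + c{\left(-24,-27 - -2 \right)}\right) - 5081 = \left(6675 + \left(-7 + 4 \sqrt{3} + \frac{1}{3} \left(-24\right) \left(-27 - -2\right)^{2}\right)\right) - 5081 = \left(6675 + \left(-7 + 4 \sqrt{3} + \frac{1}{3} \left(-24\right) \left(-27 + 2\right)^{2}\right)\right) - 5081 = \left(6675 + \left(-7 + 4 \sqrt{3} + \frac{1}{3} \left(-24\right) \left(-25\right)^{2}\right)\right) - 5081 = \left(6675 + \left(-7 + 4 \sqrt{3} + \frac{1}{3} \left(-24\right) 625\right)\right) - 5081 = \left(6675 - \left(5007 - 4 \sqrt{3}\right)\right) - 5081 = \left(1668 + 4 \sqrt{3}\right) - 5081 = -3413 + 4 \sqrt{3}$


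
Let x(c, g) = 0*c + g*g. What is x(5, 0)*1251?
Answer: 0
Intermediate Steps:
x(c, g) = g² (x(c, g) = 0 + g² = g²)
x(5, 0)*1251 = 0²*1251 = 0*1251 = 0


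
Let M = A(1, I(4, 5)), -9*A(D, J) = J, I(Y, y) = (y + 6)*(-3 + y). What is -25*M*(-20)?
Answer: -11000/9 ≈ -1222.2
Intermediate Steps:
I(Y, y) = (-3 + y)*(6 + y) (I(Y, y) = (6 + y)*(-3 + y) = (-3 + y)*(6 + y))
A(D, J) = -J/9
M = -22/9 (M = -(-18 + 5² + 3*5)/9 = -(-18 + 25 + 15)/9 = -⅑*22 = -22/9 ≈ -2.4444)
-25*M*(-20) = -25*(-22/9)*(-20) = (550/9)*(-20) = -11000/9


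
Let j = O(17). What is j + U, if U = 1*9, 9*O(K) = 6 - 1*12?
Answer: 25/3 ≈ 8.3333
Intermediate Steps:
O(K) = -⅔ (O(K) = (6 - 1*12)/9 = (6 - 12)/9 = (⅑)*(-6) = -⅔)
U = 9
j = -⅔ ≈ -0.66667
j + U = -⅔ + 9 = 25/3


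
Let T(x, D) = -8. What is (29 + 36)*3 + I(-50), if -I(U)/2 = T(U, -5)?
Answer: 211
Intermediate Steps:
I(U) = 16 (I(U) = -2*(-8) = 16)
(29 + 36)*3 + I(-50) = (29 + 36)*3 + 16 = 65*3 + 16 = 195 + 16 = 211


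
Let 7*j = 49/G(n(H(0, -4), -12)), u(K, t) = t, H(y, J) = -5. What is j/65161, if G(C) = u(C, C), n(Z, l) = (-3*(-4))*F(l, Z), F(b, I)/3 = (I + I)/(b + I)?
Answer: 7/1379880 ≈ 5.0729e-6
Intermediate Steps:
F(b, I) = 6*I/(I + b) (F(b, I) = 3*((I + I)/(b + I)) = 3*((2*I)/(I + b)) = 3*(2*I/(I + b)) = 6*I/(I + b))
n(Z, l) = 72*Z/(Z + l) (n(Z, l) = (-3*(-4))*(6*Z/(Z + l)) = 12*(6*Z/(Z + l)) = 72*Z/(Z + l))
G(C) = C
j = 119/360 (j = (49/((72*(-5)/(-5 - 12))))/7 = (49/((72*(-5)/(-17))))/7 = (49/((72*(-5)*(-1/17))))/7 = (49/(360/17))/7 = (49*(17/360))/7 = (⅐)*(833/360) = 119/360 ≈ 0.33056)
j/65161 = (119/360)/65161 = (119/360)*(1/65161) = 7/1379880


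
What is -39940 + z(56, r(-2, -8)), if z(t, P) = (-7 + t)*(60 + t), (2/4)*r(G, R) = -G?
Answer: -34256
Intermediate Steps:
r(G, R) = -2*G (r(G, R) = 2*(-G) = -2*G)
-39940 + z(56, r(-2, -8)) = -39940 + (-420 + 56² + 53*56) = -39940 + (-420 + 3136 + 2968) = -39940 + 5684 = -34256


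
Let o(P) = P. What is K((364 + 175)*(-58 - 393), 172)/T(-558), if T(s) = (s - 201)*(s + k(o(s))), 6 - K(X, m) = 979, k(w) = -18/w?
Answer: -4309/1875489 ≈ -0.0022975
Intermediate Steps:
K(X, m) = -973 (K(X, m) = 6 - 1*979 = 6 - 979 = -973)
T(s) = (-201 + s)*(s - 18/s) (T(s) = (s - 201)*(s - 18/s) = (-201 + s)*(s - 18/s))
K((364 + 175)*(-58 - 393), 172)/T(-558) = -973/(-18 + (-558)**2 - 201*(-558) + 3618/(-558)) = -973/(-18 + 311364 + 112158 + 3618*(-1/558)) = -973/(-18 + 311364 + 112158 - 201/31) = -973/13128423/31 = -973*31/13128423 = -4309/1875489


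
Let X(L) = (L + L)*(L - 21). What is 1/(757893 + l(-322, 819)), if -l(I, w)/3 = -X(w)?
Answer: 1/4679265 ≈ 2.1371e-7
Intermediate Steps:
X(L) = 2*L*(-21 + L) (X(L) = (2*L)*(-21 + L) = 2*L*(-21 + L))
l(I, w) = 6*w*(-21 + w) (l(I, w) = -(-3)*2*w*(-21 + w) = -(-6)*w*(-21 + w) = 6*w*(-21 + w))
1/(757893 + l(-322, 819)) = 1/(757893 + 6*819*(-21 + 819)) = 1/(757893 + 6*819*798) = 1/(757893 + 3921372) = 1/4679265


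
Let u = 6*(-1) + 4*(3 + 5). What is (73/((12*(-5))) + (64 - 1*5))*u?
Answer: 45071/30 ≈ 1502.4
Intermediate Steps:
u = 26 (u = -6 + 4*8 = -6 + 32 = 26)
(73/((12*(-5))) + (64 - 1*5))*u = (73/((12*(-5))) + (64 - 1*5))*26 = (73/(-60) + (64 - 5))*26 = (73*(-1/60) + 59)*26 = (-73/60 + 59)*26 = (3467/60)*26 = 45071/30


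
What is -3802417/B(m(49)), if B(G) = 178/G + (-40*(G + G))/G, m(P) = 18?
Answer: 34221753/631 ≈ 54234.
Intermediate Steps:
B(G) = -80 + 178/G (B(G) = 178/G + (-80*G)/G = 178/G - 80 = -80 + 178/G)
-3802417/B(m(49)) = -3802417/(-80 + 178/18) = -3802417/(-80 + 178*(1/18)) = -3802417/(-80 + 89/9) = -3802417/(-631/9) = -3802417*(-9/631) = 34221753/631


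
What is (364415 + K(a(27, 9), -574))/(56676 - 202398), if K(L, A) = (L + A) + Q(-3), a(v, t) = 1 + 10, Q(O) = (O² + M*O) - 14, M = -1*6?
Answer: -363865/145722 ≈ -2.4970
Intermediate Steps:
M = -6
Q(O) = -14 + O² - 6*O (Q(O) = (O² - 6*O) - 14 = -14 + O² - 6*O)
a(v, t) = 11
K(L, A) = 13 + A + L (K(L, A) = (L + A) + (-14 + (-3)² - 6*(-3)) = (A + L) + (-14 + 9 + 18) = (A + L) + 13 = 13 + A + L)
(364415 + K(a(27, 9), -574))/(56676 - 202398) = (364415 + (13 - 574 + 11))/(56676 - 202398) = (364415 - 550)/(-145722) = 363865*(-1/145722) = -363865/145722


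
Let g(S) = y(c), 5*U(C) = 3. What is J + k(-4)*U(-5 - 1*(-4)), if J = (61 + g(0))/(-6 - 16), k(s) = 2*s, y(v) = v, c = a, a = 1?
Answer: -419/55 ≈ -7.6182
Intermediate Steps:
c = 1
U(C) = ⅗ (U(C) = (⅕)*3 = ⅗)
g(S) = 1
J = -31/11 (J = (61 + 1)/(-6 - 16) = 62/(-22) = 62*(-1/22) = -31/11 ≈ -2.8182)
J + k(-4)*U(-5 - 1*(-4)) = -31/11 + (2*(-4))*(⅗) = -31/11 - 8*⅗ = -31/11 - 24/5 = -419/55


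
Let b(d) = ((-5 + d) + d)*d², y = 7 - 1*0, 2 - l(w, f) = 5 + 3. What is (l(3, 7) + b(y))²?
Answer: 189225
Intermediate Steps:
l(w, f) = -6 (l(w, f) = 2 - (5 + 3) = 2 - 1*8 = 2 - 8 = -6)
y = 7 (y = 7 + 0 = 7)
b(d) = d²*(-5 + 2*d) (b(d) = (-5 + 2*d)*d² = d²*(-5 + 2*d))
(l(3, 7) + b(y))² = (-6 + 7²*(-5 + 2*7))² = (-6 + 49*(-5 + 14))² = (-6 + 49*9)² = (-6 + 441)² = 435² = 189225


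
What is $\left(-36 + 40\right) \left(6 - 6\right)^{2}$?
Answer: $0$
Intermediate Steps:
$\left(-36 + 40\right) \left(6 - 6\right)^{2} = 4 \left(6 - 6\right)^{2} = 4 \cdot 0^{2} = 4 \cdot 0 = 0$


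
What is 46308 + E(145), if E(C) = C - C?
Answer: 46308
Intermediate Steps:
E(C) = 0
46308 + E(145) = 46308 + 0 = 46308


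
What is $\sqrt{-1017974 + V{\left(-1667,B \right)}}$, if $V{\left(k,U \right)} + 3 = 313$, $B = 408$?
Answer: $8 i \sqrt{15901} \approx 1008.8 i$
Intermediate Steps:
$V{\left(k,U \right)} = 310$ ($V{\left(k,U \right)} = -3 + 313 = 310$)
$\sqrt{-1017974 + V{\left(-1667,B \right)}} = \sqrt{-1017974 + 310} = \sqrt{-1017664} = 8 i \sqrt{15901}$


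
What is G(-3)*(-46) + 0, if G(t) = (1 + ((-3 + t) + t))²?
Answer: -2944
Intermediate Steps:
G(t) = (-2 + 2*t)² (G(t) = (1 + (-3 + 2*t))² = (-2 + 2*t)²)
G(-3)*(-46) + 0 = (4*(-1 - 3)²)*(-46) + 0 = (4*(-4)²)*(-46) + 0 = (4*16)*(-46) + 0 = 64*(-46) + 0 = -2944 + 0 = -2944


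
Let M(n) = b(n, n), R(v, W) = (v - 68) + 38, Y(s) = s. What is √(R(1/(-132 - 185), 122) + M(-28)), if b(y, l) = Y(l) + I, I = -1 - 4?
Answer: 2*I*√1582781/317 ≈ 7.9375*I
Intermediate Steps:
I = -5
R(v, W) = -30 + v (R(v, W) = (-68 + v) + 38 = -30 + v)
b(y, l) = -5 + l (b(y, l) = l - 5 = -5 + l)
M(n) = -5 + n
√(R(1/(-132 - 185), 122) + M(-28)) = √((-30 + 1/(-132 - 185)) + (-5 - 28)) = √((-30 + 1/(-317)) - 33) = √((-30 - 1/317) - 33) = √(-9511/317 - 33) = √(-19972/317) = 2*I*√1582781/317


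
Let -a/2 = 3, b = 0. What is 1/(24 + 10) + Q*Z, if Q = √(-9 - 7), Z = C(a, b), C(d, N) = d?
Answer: 1/34 - 24*I ≈ 0.029412 - 24.0*I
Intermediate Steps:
a = -6 (a = -2*3 = -6)
Z = -6
Q = 4*I (Q = √(-16) = 4*I ≈ 4.0*I)
1/(24 + 10) + Q*Z = 1/(24 + 10) + (4*I)*(-6) = 1/34 - 24*I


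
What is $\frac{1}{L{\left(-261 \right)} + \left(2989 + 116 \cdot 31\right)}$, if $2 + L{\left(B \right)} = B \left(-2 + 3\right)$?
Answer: $\frac{1}{6322} \approx 0.00015818$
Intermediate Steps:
$L{\left(B \right)} = -2 + B$ ($L{\left(B \right)} = -2 + B \left(-2 + 3\right) = -2 + B 1 = -2 + B$)
$\frac{1}{L{\left(-261 \right)} + \left(2989 + 116 \cdot 31\right)} = \frac{1}{\left(-2 - 261\right) + \left(2989 + 116 \cdot 31\right)} = \frac{1}{-263 + \left(2989 + 3596\right)} = \frac{1}{-263 + 6585} = \frac{1}{6322}$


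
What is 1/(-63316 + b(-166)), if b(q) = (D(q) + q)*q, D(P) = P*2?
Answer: 1/19352 ≈ 5.1674e-5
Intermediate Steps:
D(P) = 2*P
b(q) = 3*q**2 (b(q) = (2*q + q)*q = (3*q)*q = 3*q**2)
1/(-63316 + b(-166)) = 1/(-63316 + 3*(-166)**2) = 1/(-63316 + 3*27556) = 1/(-63316 + 82668) = 1/19352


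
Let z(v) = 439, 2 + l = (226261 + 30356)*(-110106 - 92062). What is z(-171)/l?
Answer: -439/51879745658 ≈ -8.4619e-9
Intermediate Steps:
l = -51879745658 (l = -2 + (226261 + 30356)*(-110106 - 92062) = -2 + 256617*(-202168) = -2 - 51879745656 = -51879745658)
z(-171)/l = 439/(-51879745658) = 439*(-1/51879745658) = -439/51879745658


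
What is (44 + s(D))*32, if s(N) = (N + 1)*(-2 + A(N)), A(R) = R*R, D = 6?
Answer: 9024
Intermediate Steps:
A(R) = R²
s(N) = (1 + N)*(-2 + N²) (s(N) = (N + 1)*(-2 + N²) = (1 + N)*(-2 + N²))
(44 + s(D))*32 = (44 + (-2 + 6² + 6³ - 2*6))*32 = (44 + (-2 + 36 + 216 - 12))*32 = (44 + 238)*32 = 282*32 = 9024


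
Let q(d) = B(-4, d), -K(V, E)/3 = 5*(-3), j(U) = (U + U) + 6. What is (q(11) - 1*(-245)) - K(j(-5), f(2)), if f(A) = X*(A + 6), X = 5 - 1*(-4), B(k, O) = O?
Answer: 211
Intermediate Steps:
j(U) = 6 + 2*U (j(U) = 2*U + 6 = 6 + 2*U)
X = 9 (X = 5 + 4 = 9)
f(A) = 54 + 9*A (f(A) = 9*(A + 6) = 9*(6 + A) = 54 + 9*A)
K(V, E) = 45 (K(V, E) = -15*(-3) = -3*(-15) = 45)
q(d) = d
(q(11) - 1*(-245)) - K(j(-5), f(2)) = (11 - 1*(-245)) - 1*45 = (11 + 245) - 45 = 256 - 45 = 211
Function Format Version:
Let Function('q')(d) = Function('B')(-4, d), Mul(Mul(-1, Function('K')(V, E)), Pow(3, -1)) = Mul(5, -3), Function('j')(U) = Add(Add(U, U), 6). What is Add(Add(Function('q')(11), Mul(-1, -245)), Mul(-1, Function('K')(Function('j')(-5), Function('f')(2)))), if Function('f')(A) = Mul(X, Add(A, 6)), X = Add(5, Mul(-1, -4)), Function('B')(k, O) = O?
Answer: 211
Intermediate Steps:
Function('j')(U) = Add(6, Mul(2, U)) (Function('j')(U) = Add(Mul(2, U), 6) = Add(6, Mul(2, U)))
X = 9 (X = Add(5, 4) = 9)
Function('f')(A) = Add(54, Mul(9, A)) (Function('f')(A) = Mul(9, Add(A, 6)) = Mul(9, Add(6, A)) = Add(54, Mul(9, A)))
Function('K')(V, E) = 45 (Function('K')(V, E) = Mul(-3, Mul(5, -3)) = Mul(-3, -15) = 45)
Function('q')(d) = d
Add(Add(Function('q')(11), Mul(-1, -245)), Mul(-1, Function('K')(Function('j')(-5), Function('f')(2)))) = Add(Add(11, Mul(-1, -245)), Mul(-1, 45)) = Add(Add(11, 245), -45) = Add(256, -45) = 211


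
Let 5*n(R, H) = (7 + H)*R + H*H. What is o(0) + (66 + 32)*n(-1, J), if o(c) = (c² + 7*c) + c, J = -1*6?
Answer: 686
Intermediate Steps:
J = -6
o(c) = c² + 8*c
n(R, H) = H²/5 + R*(7 + H)/5 (n(R, H) = ((7 + H)*R + H*H)/5 = (R*(7 + H) + H²)/5 = (H² + R*(7 + H))/5 = H²/5 + R*(7 + H)/5)
o(0) + (66 + 32)*n(-1, J) = 0*(8 + 0) + (66 + 32)*((⅕)*(-6)² + (7/5)*(-1) + (⅕)*(-6)*(-1)) = 0*8 + 98*((⅕)*36 - 7/5 + 6/5) = 0 + 98*(36/5 - 7/5 + 6/5) = 0 + 98*7 = 0 + 686 = 686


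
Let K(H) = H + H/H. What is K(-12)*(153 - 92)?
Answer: -671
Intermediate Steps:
K(H) = 1 + H (K(H) = H + 1 = 1 + H)
K(-12)*(153 - 92) = (1 - 12)*(153 - 92) = -11*61 = -671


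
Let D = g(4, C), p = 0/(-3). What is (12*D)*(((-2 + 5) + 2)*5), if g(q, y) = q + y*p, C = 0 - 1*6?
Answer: 1200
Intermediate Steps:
p = 0 (p = 0*(-⅓) = 0)
C = -6 (C = 0 - 6 = -6)
g(q, y) = q (g(q, y) = q + y*0 = q + 0 = q)
D = 4
(12*D)*(((-2 + 5) + 2)*5) = (12*4)*(((-2 + 5) + 2)*5) = 48*((3 + 2)*5) = 48*(5*5) = 48*25 = 1200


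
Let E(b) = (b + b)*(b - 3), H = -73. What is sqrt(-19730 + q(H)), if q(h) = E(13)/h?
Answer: 5*I*sqrt(4206406)/73 ≈ 140.48*I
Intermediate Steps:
E(b) = 2*b*(-3 + b) (E(b) = (2*b)*(-3 + b) = 2*b*(-3 + b))
q(h) = 260/h (q(h) = (2*13*(-3 + 13))/h = (2*13*10)/h = 260/h)
sqrt(-19730 + q(H)) = sqrt(-19730 + 260/(-73)) = sqrt(-19730 + 260*(-1/73)) = sqrt(-19730 - 260/73) = sqrt(-1440550/73) = 5*I*sqrt(4206406)/73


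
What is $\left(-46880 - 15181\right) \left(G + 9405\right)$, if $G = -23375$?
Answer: $866992170$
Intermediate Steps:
$\left(-46880 - 15181\right) \left(G + 9405\right) = \left(-46880 - 15181\right) \left(-23375 + 9405\right) = \left(-62061\right) \left(-13970\right) = 866992170$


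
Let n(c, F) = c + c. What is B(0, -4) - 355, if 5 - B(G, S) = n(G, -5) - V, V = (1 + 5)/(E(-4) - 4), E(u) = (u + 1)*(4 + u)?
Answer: -703/2 ≈ -351.50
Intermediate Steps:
n(c, F) = 2*c
E(u) = (1 + u)*(4 + u)
V = -3/2 (V = (1 + 5)/((4 + (-4)² + 5*(-4)) - 4) = 6/((4 + 16 - 20) - 4) = 6/(0 - 4) = 6/(-4) = 6*(-¼) = -3/2 ≈ -1.5000)
B(G, S) = 7/2 - 2*G (B(G, S) = 5 - (2*G - 1*(-3/2)) = 5 - (2*G + 3/2) = 5 - (3/2 + 2*G) = 5 + (-3/2 - 2*G) = 7/2 - 2*G)
B(0, -4) - 355 = (7/2 - 2*0) - 355 = (7/2 + 0) - 355 = 7/2 - 355 = -703/2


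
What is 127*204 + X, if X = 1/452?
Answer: 11710417/452 ≈ 25908.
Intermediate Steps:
X = 1/452 ≈ 0.0022124
127*204 + X = 127*204 + 1/452 = 25908 + 1/452 = 11710417/452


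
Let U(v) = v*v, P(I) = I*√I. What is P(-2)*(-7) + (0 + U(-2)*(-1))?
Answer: -4 + 14*I*√2 ≈ -4.0 + 19.799*I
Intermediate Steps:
P(I) = I^(3/2)
U(v) = v²
P(-2)*(-7) + (0 + U(-2)*(-1)) = (-2)^(3/2)*(-7) + (0 + (-2)²*(-1)) = -2*I*√2*(-7) + (0 + 4*(-1)) = 14*I*√2 + (0 - 4) = 14*I*√2 - 4 = -4 + 14*I*√2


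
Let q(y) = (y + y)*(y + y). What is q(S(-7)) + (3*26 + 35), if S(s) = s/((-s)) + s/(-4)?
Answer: 461/4 ≈ 115.25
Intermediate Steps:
S(s) = -1 - s/4 (S(s) = s*(-1/s) + s*(-¼) = -1 - s/4)
q(y) = 4*y² (q(y) = (2*y)*(2*y) = 4*y²)
q(S(-7)) + (3*26 + 35) = 4*(-1 - ¼*(-7))² + (3*26 + 35) = 4*(-1 + 7/4)² + (78 + 35) = 4*(¾)² + 113 = 4*(9/16) + 113 = 9/4 + 113 = 461/4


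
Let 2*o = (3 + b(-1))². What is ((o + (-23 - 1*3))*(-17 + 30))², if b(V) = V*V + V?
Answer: 312481/4 ≈ 78120.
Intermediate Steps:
b(V) = V + V² (b(V) = V² + V = V + V²)
o = 9/2 (o = (3 - (1 - 1))²/2 = (3 - 1*0)²/2 = (3 + 0)²/2 = (½)*3² = (½)*9 = 9/2 ≈ 4.5000)
((o + (-23 - 1*3))*(-17 + 30))² = ((9/2 + (-23 - 1*3))*(-17 + 30))² = ((9/2 + (-23 - 3))*13)² = ((9/2 - 26)*13)² = (-43/2*13)² = (-559/2)² = 312481/4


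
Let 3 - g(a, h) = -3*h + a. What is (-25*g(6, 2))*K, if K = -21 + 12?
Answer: 675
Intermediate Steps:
g(a, h) = 3 - a + 3*h (g(a, h) = 3 - (-3*h + a) = 3 - (a - 3*h) = 3 + (-a + 3*h) = 3 - a + 3*h)
K = -9
(-25*g(6, 2))*K = -25*(3 - 1*6 + 3*2)*(-9) = -25*(3 - 6 + 6)*(-9) = -25*3*(-9) = -75*(-9) = 675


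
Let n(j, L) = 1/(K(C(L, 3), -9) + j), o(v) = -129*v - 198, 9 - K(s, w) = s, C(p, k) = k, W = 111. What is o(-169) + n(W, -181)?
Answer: 2527552/117 ≈ 21603.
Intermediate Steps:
K(s, w) = 9 - s
o(v) = -198 - 129*v
n(j, L) = 1/(6 + j) (n(j, L) = 1/((9 - 1*3) + j) = 1/((9 - 3) + j) = 1/(6 + j))
o(-169) + n(W, -181) = (-198 - 129*(-169)) + 1/(6 + 111) = (-198 + 21801) + 1/117 = 21603 + 1/117 = 2527552/117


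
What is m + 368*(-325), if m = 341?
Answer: -119259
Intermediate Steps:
m + 368*(-325) = 341 + 368*(-325) = 341 - 119600 = -119259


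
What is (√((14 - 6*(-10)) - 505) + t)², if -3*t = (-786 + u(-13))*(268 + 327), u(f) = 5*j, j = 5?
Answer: 205023308146/9 + 905590*I*√431/3 ≈ 2.278e+10 + 6.2668e+6*I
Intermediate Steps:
u(f) = 25 (u(f) = 5*5 = 25)
t = 452795/3 (t = -(-786 + 25)*(268 + 327)/3 = -(-761)*595/3 = -⅓*(-452795) = 452795/3 ≈ 1.5093e+5)
(√((14 - 6*(-10)) - 505) + t)² = (√((14 - 6*(-10)) - 505) + 452795/3)² = (√((14 + 60) - 505) + 452795/3)² = (√(74 - 505) + 452795/3)² = (√(-431) + 452795/3)² = (I*√431 + 452795/3)² = (452795/3 + I*√431)²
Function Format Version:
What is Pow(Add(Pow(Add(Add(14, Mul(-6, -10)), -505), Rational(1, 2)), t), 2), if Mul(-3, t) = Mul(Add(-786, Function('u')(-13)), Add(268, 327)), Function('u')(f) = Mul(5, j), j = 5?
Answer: Add(Rational(205023308146, 9), Mul(Rational(905590, 3), I, Pow(431, Rational(1, 2)))) ≈ Add(2.2780e+10, Mul(6.2668e+6, I))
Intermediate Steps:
Function('u')(f) = 25 (Function('u')(f) = Mul(5, 5) = 25)
t = Rational(452795, 3) (t = Mul(Rational(-1, 3), Mul(Add(-786, 25), Add(268, 327))) = Mul(Rational(-1, 3), Mul(-761, 595)) = Mul(Rational(-1, 3), -452795) = Rational(452795, 3) ≈ 1.5093e+5)
Pow(Add(Pow(Add(Add(14, Mul(-6, -10)), -505), Rational(1, 2)), t), 2) = Pow(Add(Pow(Add(Add(14, Mul(-6, -10)), -505), Rational(1, 2)), Rational(452795, 3)), 2) = Pow(Add(Pow(Add(Add(14, 60), -505), Rational(1, 2)), Rational(452795, 3)), 2) = Pow(Add(Pow(Add(74, -505), Rational(1, 2)), Rational(452795, 3)), 2) = Pow(Add(Pow(-431, Rational(1, 2)), Rational(452795, 3)), 2) = Pow(Add(Mul(I, Pow(431, Rational(1, 2))), Rational(452795, 3)), 2) = Pow(Add(Rational(452795, 3), Mul(I, Pow(431, Rational(1, 2)))), 2)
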